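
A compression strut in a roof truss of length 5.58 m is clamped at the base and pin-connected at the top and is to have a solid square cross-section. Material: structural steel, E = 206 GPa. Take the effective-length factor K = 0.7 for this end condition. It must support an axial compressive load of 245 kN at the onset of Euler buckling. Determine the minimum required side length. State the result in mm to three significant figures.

L_e = K·L = 0.7 × 5.58 = 3.906 m
Required I = P_cr·L_e²/(π²E) = 2.450×10^5 × 3.906² / (π² × 2.06×10^11) = 1.838×10^-6 m⁴
I_req = 1.838×10^6 mm⁴
Solid square: I = a⁴/12  ⇒  a = (12I)^(1/4) = (12×1.838×10^6)^(1/4) = 68.5 mm

a ≈ 68.5 mm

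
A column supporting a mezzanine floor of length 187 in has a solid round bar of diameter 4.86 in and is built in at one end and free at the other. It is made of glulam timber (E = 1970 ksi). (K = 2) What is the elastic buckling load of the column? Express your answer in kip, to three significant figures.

I = πd⁴/64 = π×4.86⁴/64 = 27.39 in⁴
Effective length L_e = K·L = 2 × 187 = 374.0 in
P_cr = π²EI / L_e² = π² × 1970×10³ × 27.39 / 374.0² = 3.807×10^3 lb

P_cr ≈ 3.81 kip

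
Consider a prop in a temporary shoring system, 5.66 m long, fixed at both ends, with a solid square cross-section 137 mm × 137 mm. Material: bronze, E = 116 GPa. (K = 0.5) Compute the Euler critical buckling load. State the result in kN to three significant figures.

P_cr ≈ 4200 kN

I = a⁴/12 = 137⁴/12 = 2.936×10^7 mm⁴
I = 2.936×10^7 mm⁴ = 2.936×10^-5 m⁴
Effective length L_e = K·L = 0.5 × 5.66 = 2.830 m
P_cr = π²EI / L_e² = π² × 116×10⁹ × 2.936×10^-5 / 2.830² = 4.196×10^6 N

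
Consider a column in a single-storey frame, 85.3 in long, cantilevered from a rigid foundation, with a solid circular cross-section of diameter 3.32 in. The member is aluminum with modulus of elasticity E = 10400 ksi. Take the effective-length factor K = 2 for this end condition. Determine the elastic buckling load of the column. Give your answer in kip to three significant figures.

P_cr ≈ 21.0 kip

I = πd⁴/64 = π×3.32⁴/64 = 5.964 in⁴
Effective length L_e = K·L = 2 × 85.3 = 170.6 in
P_cr = π²EI / L_e² = π² × 10400×10³ × 5.964 / 170.6² = 2.103×10^4 lb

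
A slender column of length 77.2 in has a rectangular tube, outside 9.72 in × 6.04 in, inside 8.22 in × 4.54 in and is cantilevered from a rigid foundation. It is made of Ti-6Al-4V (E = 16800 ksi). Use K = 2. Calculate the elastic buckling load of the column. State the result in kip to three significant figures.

P_cr ≈ 796 kip

Weak-axis I_min = (h_o·b_o³ − h_i·b_i³)/12 with b_o = 6.04, b_i = 4.540 in (shorter outer/inner sides).
I_min = (9.72×6.04³ − 8.220×4.540³)/12 = 114.4 in⁴
Effective length L_e = K·L = 2 × 77.2 = 154.4 in
P_cr = π²EI / L_e² = π² × 16800×10³ × 114.4 / 154.4² = 7.956×10^5 lb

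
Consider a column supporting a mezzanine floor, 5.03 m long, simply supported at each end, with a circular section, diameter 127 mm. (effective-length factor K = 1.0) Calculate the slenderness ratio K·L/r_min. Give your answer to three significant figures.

λ ≈ 158

I = πd⁴/64 = π×127⁴/64 = 1.277×10^7 mm⁴
A = 1.267×10^4 mm²;  r_min = √(I/A) = √(1.277×10^7/1.267×10^4) = 31.75 mm
L_e = K·L = 1 × 5.03 m = 5.030 m = 5030.0 mm
λ = L_e / r_min = 5030.0 / 31.75 = 158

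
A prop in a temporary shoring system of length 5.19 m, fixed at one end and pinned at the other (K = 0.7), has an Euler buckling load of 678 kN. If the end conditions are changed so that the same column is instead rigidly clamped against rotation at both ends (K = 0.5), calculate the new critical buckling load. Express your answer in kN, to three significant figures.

P_cr ≈ 1330 kN

P_cr ∝ 1/K², so P_cr,new = P_cr,old × (K_old/K_new)² = 678 × (0.7/0.5)²
= 678 × 1.960 = 1330 kN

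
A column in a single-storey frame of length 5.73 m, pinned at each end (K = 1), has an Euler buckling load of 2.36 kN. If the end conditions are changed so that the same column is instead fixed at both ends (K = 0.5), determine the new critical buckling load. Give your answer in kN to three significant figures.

P_cr ∝ 1/K², so P_cr,new = P_cr,old × (K_old/K_new)² = 2.36 × (1/0.5)²
= 2.36 × 4.000 = 9.44 kN

P_cr ≈ 9.44 kN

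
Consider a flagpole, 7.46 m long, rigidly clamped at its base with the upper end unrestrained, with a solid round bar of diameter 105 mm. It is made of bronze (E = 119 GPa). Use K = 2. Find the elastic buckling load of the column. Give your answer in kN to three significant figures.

I = πd⁴/64 = π×105⁴/64 = 5.967×10^6 mm⁴
I = 5.967×10^6 mm⁴ = 5.967×10^-6 m⁴
Effective length L_e = K·L = 2 × 7.46 = 14.92 m
P_cr = π²EI / L_e² = π² × 119×10⁹ × 5.967×10^-6 / 14.92² = 3.148×10^4 N

P_cr ≈ 31.5 kN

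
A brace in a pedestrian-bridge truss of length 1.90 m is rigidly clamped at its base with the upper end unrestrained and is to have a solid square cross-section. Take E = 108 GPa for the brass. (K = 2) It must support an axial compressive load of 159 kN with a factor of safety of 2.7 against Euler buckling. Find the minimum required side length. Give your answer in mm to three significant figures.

Required P_cr = n·P = 2.7 × 159 = 429.3 kN
L_e = K·L = 2 × 1.90 = 3.800 m
Required I = P_cr·L_e²/(π²E) = 4.293×10^5 × 3.800² / (π² × 1.08×10^11) = 5.816×10^-6 m⁴
I_req = 5.816×10^6 mm⁴
Solid square: I = a⁴/12  ⇒  a = (12I)^(1/4) = (12×5.816×10^6)^(1/4) = 91.4 mm

a ≈ 91.4 mm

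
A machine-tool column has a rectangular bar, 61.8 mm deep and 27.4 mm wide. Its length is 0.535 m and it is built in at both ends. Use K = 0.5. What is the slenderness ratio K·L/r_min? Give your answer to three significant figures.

Buckling occurs about the weak axis: I_min = h·b³/12 with b = 27.4 mm (the shorter side).
I_min = 61.8×27.4³/12 = 1.059×10^5 mm⁴
A = 1.693×10^3 mm²;  r_min = √(I/A) = √(1.059×10^5/1.693×10^3) = 7.910 mm
L_e = K·L = 0.5 × 0.535 m = 0.2675 m = 267.50 mm
λ = L_e / r_min = 267.50 / 7.910 = 33.8

λ ≈ 33.8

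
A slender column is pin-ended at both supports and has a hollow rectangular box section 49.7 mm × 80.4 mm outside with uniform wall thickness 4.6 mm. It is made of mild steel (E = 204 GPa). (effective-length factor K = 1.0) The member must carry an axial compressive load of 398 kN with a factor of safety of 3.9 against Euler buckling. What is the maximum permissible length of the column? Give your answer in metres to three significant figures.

L_max ≈ 0.745 m

Inner dimensions: h_i = 80.4 − 2×4.6 = 71.20 mm, b_i = 49.7 − 2×4.6 = 40.50 mm
Weak-axis I_min = (h_o·b_o³ − h_i·b_i³)/12 with b_o = 49.7, b_i = 40.50 mm (shorter outer/inner sides).
I_min = (80.4×49.7³ − 71.20×40.50³)/12 = 4.284×10^5 mm⁴
I = 4.284×10^-7 m⁴
Required critical load P_cr = n·P = 3.9 × 398 = 1552 kN = 1.552×10^6 N
From P_cr = π²EI/(K·L)²:  L = (1/K)·√(π²EI/P_cr) = (1/1)·√(π²×2.04×10^11×4.284×10^-7/1.552×10^6)
L = 0.745 m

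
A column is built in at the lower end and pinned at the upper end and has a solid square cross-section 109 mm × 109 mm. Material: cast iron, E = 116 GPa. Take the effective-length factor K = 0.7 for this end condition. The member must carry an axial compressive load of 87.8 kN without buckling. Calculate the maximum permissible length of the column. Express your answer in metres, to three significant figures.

L_max ≈ 17.7 m

I = a⁴/12 = 109⁴/12 = 1.176×10^7 mm⁴
I = 1.176×10^-5 m⁴
At the buckling limit P_cr = P = 8.780×10^4 N
From P_cr = π²EI/(K·L)²:  L = (1/K)·√(π²EI/P_cr) = (1/0.7)·√(π²×1.16×10^11×1.176×10^-5/8.780×10^4)
L = 17.7 m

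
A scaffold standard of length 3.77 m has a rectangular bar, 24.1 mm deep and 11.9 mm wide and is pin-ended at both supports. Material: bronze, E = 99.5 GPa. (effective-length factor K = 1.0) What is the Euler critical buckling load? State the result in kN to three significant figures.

Buckling occurs about the weak axis: I_min = h·b³/12 with b = 11.9 mm (the shorter side).
I_min = 24.1×11.9³/12 = 3.384×10^3 mm⁴
I = 3.384×10^3 mm⁴ = 3.384×10^-9 m⁴
Effective length L_e = K·L = 1 × 3.77 = 3.770 m
P_cr = π²EI / L_e² = π² × 99.5×10⁹ × 3.384×10^-9 / 3.770² = 233.8 N

P_cr ≈ 0.234 kN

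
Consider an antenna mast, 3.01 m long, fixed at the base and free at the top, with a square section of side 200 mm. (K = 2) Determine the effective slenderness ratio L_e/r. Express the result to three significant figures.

For a square r = a/√12 = 200/√12 = 57.74 mm
L_e = K·L = 2 × 3.01 m = 6.020 m = 6020.0 mm
λ = L_e / r_min = 6020.0 / 57.74 = 104

λ ≈ 104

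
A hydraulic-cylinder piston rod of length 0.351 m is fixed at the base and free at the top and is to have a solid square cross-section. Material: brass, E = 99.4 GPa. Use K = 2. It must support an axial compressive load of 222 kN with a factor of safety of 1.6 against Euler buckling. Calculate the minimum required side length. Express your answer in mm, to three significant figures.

Required P_cr = n·P = 1.6 × 222 = 355.2 kN
L_e = K·L = 2 × 0.351 = 0.7020 m
Required I = P_cr·L_e²/(π²E) = 3.552×10^5 × 0.7020² / (π² × 9.94×10^10) = 1.784×10^-7 m⁴
I_req = 1.784×10^5 mm⁴
Solid square: I = a⁴/12  ⇒  a = (12I)^(1/4) = (12×1.784×10^5)^(1/4) = 38.3 mm

a ≈ 38.3 mm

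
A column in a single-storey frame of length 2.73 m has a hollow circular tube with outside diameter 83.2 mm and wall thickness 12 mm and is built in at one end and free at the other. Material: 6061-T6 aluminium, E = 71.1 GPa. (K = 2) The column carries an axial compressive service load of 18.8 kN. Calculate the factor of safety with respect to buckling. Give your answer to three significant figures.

n ≈ 2.19

Inner diameter d_i = 83.2 − 2×12 = 59.20 mm
I = π(d_o⁴ − d_i⁴)/64 = π(83.2⁴ − 59.20⁴)/64 = 1.749×10^6 mm⁴
I = 1.749×10^6 mm⁴ = 1.749×10^-6 m⁴
Effective length L_e = K·L = 2 × 2.73 = 5.460 m
P_cr = π²EI / L_e² = π² × 71.1×10⁹ × 1.749×10^-6 / 5.460² = 4.117×10^4 N
Factor of safety n = P_cr / P = 41.175 / 18.8 = 2.19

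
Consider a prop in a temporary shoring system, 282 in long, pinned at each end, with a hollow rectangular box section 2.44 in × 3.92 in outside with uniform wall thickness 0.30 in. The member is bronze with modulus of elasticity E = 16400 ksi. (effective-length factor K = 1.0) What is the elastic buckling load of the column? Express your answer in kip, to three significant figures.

Inner dimensions: h_i = 3.92 − 2×0.30 = 3.320 in, b_i = 2.44 − 2×0.30 = 1.840 in
Weak-axis I_min = (h_o·b_o³ − h_i·b_i³)/12 with b_o = 2.44, b_i = 1.840 in (shorter outer/inner sides).
I_min = (3.92×2.44³ − 3.320×1.840³)/12 = 3.022 in⁴
Effective length L_e = K·L = 1 × 282 = 282.0 in
P_cr = π²EI / L_e² = π² × 16400×10³ × 3.022 / 282.0² = 6.151×10^3 lb

P_cr ≈ 6.15 kip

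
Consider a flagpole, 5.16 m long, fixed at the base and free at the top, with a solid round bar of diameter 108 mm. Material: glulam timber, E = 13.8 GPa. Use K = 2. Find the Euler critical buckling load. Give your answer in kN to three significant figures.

I = πd⁴/64 = π×108⁴/64 = 6.678×10^6 mm⁴
I = 6.678×10^6 mm⁴ = 6.678×10^-6 m⁴
Effective length L_e = K·L = 2 × 5.16 = 10.32 m
P_cr = π²EI / L_e² = π² × 13.8×10⁹ × 6.678×10^-6 / 10.32² = 8.541×10^3 N

P_cr ≈ 8.54 kN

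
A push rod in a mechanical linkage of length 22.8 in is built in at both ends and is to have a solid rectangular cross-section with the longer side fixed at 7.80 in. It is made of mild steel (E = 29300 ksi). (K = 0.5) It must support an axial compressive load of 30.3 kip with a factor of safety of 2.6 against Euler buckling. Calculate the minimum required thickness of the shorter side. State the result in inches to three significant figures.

b ≈ 0.379 in

Required P_cr = n·P = 2.6 × 30.3 = 78.78 kip
L_e = K·L = 0.5 × 22.8 = 11.40 in
Required I = P_cr·L_e²/(π²E) = 7.878×10^4 × 11.40² / (π² × 2.93×10^7) = 3.540×10^-2 in⁴
Rectangle, weak axis: I_min = h·b³/12 with h = 7.80 in fixed  ⇒  b = (12I/h)^(1/3) = 0.379 in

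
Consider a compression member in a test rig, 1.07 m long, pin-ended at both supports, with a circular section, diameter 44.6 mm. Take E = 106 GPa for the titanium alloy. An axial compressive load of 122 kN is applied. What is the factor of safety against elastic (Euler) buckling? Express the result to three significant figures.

I = πd⁴/64 = π×44.6⁴/64 = 1.942×10^5 mm⁴
I = 1.942×10^5 mm⁴ = 1.942×10^-7 m⁴
Effective length L_e = K·L = 1 × 1.07 = 1.070 m
P_cr = π²EI / L_e² = π² × 106×10⁹ × 1.942×10^-7 / 1.070² = 1.775×10^5 N
Factor of safety n = P_cr / P = 177.48 / 122 = 1.45

n ≈ 1.45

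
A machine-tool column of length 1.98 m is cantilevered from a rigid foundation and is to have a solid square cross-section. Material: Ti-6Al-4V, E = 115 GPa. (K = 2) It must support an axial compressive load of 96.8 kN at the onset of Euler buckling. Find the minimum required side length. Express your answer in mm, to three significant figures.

L_e = K·L = 2 × 1.98 = 3.960 m
Required I = P_cr·L_e²/(π²E) = 9.680×10^4 × 3.960² / (π² × 1.15×10^11) = 1.337×10^-6 m⁴
I_req = 1.337×10^6 mm⁴
Solid square: I = a⁴/12  ⇒  a = (12I)^(1/4) = (12×1.337×10^6)^(1/4) = 63.3 mm

a ≈ 63.3 mm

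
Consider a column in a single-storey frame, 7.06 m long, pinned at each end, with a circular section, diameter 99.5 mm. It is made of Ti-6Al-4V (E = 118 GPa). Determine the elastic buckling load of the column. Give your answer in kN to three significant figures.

I = πd⁴/64 = π×99.5⁴/64 = 4.811×10^6 mm⁴
I = 4.811×10^6 mm⁴ = 4.811×10^-6 m⁴
Effective length L_e = K·L = 1 × 7.06 = 7.060 m
P_cr = π²EI / L_e² = π² × 118×10⁹ × 4.811×10^-6 / 7.060² = 1.124×10^5 N

P_cr ≈ 112 kN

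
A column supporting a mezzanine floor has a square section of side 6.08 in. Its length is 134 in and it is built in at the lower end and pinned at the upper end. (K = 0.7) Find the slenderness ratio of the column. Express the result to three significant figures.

For a square r = a/√12 = 6.08/√12 = 1.755 in
L_e = K·L = 0.7 × 134 = 93.80 in
λ = L_e / r_min = 93.800 / 1.755 = 53.4

λ ≈ 53.4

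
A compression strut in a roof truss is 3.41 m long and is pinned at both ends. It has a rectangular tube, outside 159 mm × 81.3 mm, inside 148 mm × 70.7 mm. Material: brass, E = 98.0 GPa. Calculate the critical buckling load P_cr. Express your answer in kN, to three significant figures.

Weak-axis I_min = (h_o·b_o³ − h_i·b_i³)/12 with b_o = 81.3, b_i = 70.70 mm (shorter outer/inner sides).
I_min = (159×81.3³ − 148.0×70.70³)/12 = 2.762×10^6 mm⁴
I = 2.762×10^6 mm⁴ = 2.762×10^-6 m⁴
Effective length L_e = K·L = 1 × 3.41 = 3.410 m
P_cr = π²EI / L_e² = π² × 98.0×10⁹ × 2.762×10^-6 / 3.410² = 2.297×10^5 N

P_cr ≈ 230 kN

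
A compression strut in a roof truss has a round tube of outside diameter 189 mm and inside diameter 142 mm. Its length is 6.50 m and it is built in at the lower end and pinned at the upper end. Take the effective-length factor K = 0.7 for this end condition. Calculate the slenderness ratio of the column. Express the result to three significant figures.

d_o = 189 mm, d_i = 142 mm
I = π(d_o⁴ − d_i⁴)/64 = π(189⁴ − 142.0⁴)/64 = 4.268×10^7 mm⁴
A = 1.222×10^4 mm²;  r_min = √(I/A) = √(4.268×10^7/1.222×10^4) = 59.10 mm
L_e = K·L = 0.7 × 6.50 m = 4.550 m = 4550.0 mm
λ = L_e / r_min = 4550.0 / 59.10 = 77.0

λ ≈ 77.0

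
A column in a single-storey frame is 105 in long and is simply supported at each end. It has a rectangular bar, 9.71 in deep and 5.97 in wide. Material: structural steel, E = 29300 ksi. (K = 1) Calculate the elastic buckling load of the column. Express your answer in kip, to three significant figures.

P_cr ≈ 4520 kip

Buckling occurs about the weak axis: I_min = h·b³/12 with b = 5.97 in (the shorter side).
I_min = 9.71×5.97³/12 = 172.2 in⁴
Effective length L_e = K·L = 1 × 105 = 105.0 in
P_cr = π²EI / L_e² = π² × 29300×10³ × 172.2 / 105.0² = 4.516×10^6 lb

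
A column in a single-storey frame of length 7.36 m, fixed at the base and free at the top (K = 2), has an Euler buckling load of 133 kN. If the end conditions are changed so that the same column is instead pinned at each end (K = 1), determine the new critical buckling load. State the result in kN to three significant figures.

P_cr ∝ 1/K², so P_cr,new = P_cr,old × (K_old/K_new)² = 133 × (2/1)²
= 133 × 4.000 = 532 kN

P_cr ≈ 532 kN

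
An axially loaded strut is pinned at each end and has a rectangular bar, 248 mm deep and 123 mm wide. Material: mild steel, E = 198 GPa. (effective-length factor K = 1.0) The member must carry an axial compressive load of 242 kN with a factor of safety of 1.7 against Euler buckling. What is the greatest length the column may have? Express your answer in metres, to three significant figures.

L_max ≈ 13.5 m

Buckling occurs about the weak axis: I_min = h·b³/12 with b = 123 mm (the shorter side).
I_min = 248×123³/12 = 3.846×10^7 mm⁴
I = 3.846×10^-5 m⁴
Required critical load P_cr = n·P = 1.7 × 242 = 411.4 kN = 4.114×10^5 N
From P_cr = π²EI/(K·L)²:  L = (1/K)·√(π²EI/P_cr) = (1/1)·√(π²×1.98×10^11×3.846×10^-5/4.114×10^5)
L = 13.5 m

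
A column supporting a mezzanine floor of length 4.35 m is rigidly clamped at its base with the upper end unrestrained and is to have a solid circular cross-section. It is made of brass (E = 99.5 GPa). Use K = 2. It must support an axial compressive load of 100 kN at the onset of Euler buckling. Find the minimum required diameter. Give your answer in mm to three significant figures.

d ≈ 112 mm

L_e = K·L = 2 × 4.35 = 8.700 m
Required I = P_cr·L_e²/(π²E) = 1.000×10^5 × 8.700² / (π² × 9.95×10^10) = 7.708×10^-6 m⁴
I_req = 7.708×10^6 mm⁴
Solid circle: I = πd⁴/64  ⇒  d = (64I/π)^(1/4) = (64×7.708×10^6/π)^(1/4) = 112 mm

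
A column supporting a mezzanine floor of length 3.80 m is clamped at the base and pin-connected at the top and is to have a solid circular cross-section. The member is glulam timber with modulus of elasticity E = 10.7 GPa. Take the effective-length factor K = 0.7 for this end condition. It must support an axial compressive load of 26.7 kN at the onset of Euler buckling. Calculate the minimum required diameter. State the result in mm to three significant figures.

L_e = K·L = 0.7 × 3.80 = 2.660 m
Required I = P_cr·L_e²/(π²E) = 2.670×10^4 × 2.660² / (π² × 1.07×10^10) = 1.789×10^-6 m⁴
I_req = 1.789×10^6 mm⁴
Solid circle: I = πd⁴/64  ⇒  d = (64I/π)^(1/4) = (64×1.789×10^6/π)^(1/4) = 77.7 mm

d ≈ 77.7 mm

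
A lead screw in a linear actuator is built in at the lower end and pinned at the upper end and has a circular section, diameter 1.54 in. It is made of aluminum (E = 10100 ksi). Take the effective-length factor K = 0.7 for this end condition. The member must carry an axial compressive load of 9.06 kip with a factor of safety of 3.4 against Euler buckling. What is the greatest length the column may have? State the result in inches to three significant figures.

I = πd⁴/64 = π×1.54⁴/64 = 0.2761 in⁴
Required critical load P_cr = n·P = 3.4 × 9.06 = 30.80 kip = 3.080×10^4 lb
From P_cr = π²EI/(K·L)²:  L = (1/K)·√(π²EI/P_cr) = (1/0.7)·√(π²×1.01×10^7×0.2761/3.080×10^4)
L = 42.7 in

L_max ≈ 42.7 in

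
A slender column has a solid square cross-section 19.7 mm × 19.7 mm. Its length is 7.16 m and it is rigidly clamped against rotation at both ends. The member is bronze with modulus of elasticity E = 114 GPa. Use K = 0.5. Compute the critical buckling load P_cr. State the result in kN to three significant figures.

P_cr ≈ 1.10 kN

I = a⁴/12 = 19.7⁴/12 = 1.255×10^4 mm⁴
I = 1.255×10^4 mm⁴ = 1.255×10^-8 m⁴
Effective length L_e = K·L = 0.5 × 7.16 = 3.580 m
P_cr = π²EI / L_e² = π² × 114×10⁹ × 1.255×10^-8 / 3.580² = 1.102×10^3 N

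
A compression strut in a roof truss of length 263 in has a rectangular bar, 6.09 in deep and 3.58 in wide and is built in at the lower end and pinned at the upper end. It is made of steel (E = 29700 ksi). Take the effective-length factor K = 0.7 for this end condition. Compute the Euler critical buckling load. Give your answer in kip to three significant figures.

P_cr ≈ 201 kip

Buckling occurs about the weak axis: I_min = h·b³/12 with b = 3.58 in (the shorter side).
I_min = 6.09×3.58³/12 = 23.29 in⁴
Effective length L_e = K·L = 0.7 × 263 = 184.1 in
P_cr = π²EI / L_e² = π² × 29700×10³ × 23.29 / 184.1² = 2.014×10^5 lb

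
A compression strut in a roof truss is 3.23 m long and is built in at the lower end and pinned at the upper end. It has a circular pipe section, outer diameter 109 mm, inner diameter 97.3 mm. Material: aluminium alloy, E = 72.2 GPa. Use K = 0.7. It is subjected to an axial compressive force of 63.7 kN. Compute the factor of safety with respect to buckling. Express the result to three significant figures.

d_o = 109 mm, d_i = 97.3 mm
I = π(d_o⁴ − d_i⁴)/64 = π(109⁴ − 97.30⁴)/64 = 2.529×10^6 mm⁴
I = 2.529×10^6 mm⁴ = 2.529×10^-6 m⁴
Effective length L_e = K·L = 0.7 × 3.23 = 2.261 m
P_cr = π²EI / L_e² = π² × 72.2×10⁹ × 2.529×10^-6 / 2.261² = 3.526×10^5 N
Factor of safety n = P_cr / P = 352.58 / 63.7 = 5.53

n ≈ 5.53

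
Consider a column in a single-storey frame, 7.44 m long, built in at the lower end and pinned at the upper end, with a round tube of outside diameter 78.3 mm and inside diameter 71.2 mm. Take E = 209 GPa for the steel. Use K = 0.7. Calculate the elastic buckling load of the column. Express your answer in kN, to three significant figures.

P_cr ≈ 44.4 kN

d_o = 78.3 mm, d_i = 71.2 mm
I = π(d_o⁴ − d_i⁴)/64 = π(78.3⁴ − 71.20⁴)/64 = 5.836×10^5 mm⁴
I = 5.836×10^5 mm⁴ = 5.836×10^-7 m⁴
Effective length L_e = K·L = 0.7 × 7.44 = 5.208 m
P_cr = π²EI / L_e² = π² × 209×10⁹ × 5.836×10^-7 / 5.208² = 4.438×10^4 N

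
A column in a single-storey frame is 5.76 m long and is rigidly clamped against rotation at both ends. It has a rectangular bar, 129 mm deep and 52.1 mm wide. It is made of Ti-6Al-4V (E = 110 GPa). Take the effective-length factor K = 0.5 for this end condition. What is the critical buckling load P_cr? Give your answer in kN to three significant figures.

Buckling occurs about the weak axis: I_min = h·b³/12 with b = 52.1 mm (the shorter side).
I_min = 129×52.1³/12 = 1.520×10^6 mm⁴
I = 1.520×10^6 mm⁴ = 1.520×10^-6 m⁴
Effective length L_e = K·L = 0.5 × 5.76 = 2.880 m
P_cr = π²EI / L_e² = π² × 110×10⁹ × 1.520×10^-6 / 2.880² = 1.990×10^5 N

P_cr ≈ 199 kN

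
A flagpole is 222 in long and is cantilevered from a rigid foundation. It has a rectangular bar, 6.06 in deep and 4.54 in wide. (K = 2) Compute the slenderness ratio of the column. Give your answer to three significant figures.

For a rectangle r_min = b/√12 = 4.54/√12 = 1.311 in
L_e = K·L = 2 × 222 = 444.0 in
λ = L_e / r_min = 444.00 / 1.311 = 339

λ ≈ 339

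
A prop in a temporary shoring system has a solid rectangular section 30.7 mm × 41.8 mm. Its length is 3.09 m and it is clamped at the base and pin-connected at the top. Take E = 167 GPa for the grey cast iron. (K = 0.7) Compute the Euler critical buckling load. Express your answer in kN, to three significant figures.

P_cr ≈ 35.5 kN

Buckling occurs about the weak axis: I_min = h·b³/12 with b = 30.7 mm (the shorter side).
I_min = 41.8×30.7³/12 = 1.008×10^5 mm⁴
I = 1.008×10^5 mm⁴ = 1.008×10^-7 m⁴
Effective length L_e = K·L = 0.7 × 3.09 = 2.163 m
P_cr = π²EI / L_e² = π² × 167×10⁹ × 1.008×10^-7 / 2.163² = 3.551×10^4 N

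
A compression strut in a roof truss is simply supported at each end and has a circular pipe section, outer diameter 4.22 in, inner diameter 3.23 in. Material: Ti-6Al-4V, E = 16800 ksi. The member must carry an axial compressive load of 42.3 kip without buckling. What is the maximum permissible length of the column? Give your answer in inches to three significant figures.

d_o = 4.22 in, d_i = 3.23 in
I = π(d_o⁴ − d_i⁴)/64 = π(4.22⁴ − 3.230⁴)/64 = 10.22 in⁴
At the buckling limit P_cr = P = 4.230×10^4 lb
From P_cr = π²EI/(K·L)²:  L = (1/K)·√(π²EI/P_cr) = (1/1)·√(π²×1.68×10^7×10.22/4.230×10^4)
L = 200 in

L_max ≈ 200 in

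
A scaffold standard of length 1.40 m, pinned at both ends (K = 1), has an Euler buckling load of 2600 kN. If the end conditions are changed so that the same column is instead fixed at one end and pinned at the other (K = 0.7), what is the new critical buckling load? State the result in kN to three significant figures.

P_cr ∝ 1/K², so P_cr,new = P_cr,old × (K_old/K_new)² = 2600 × (1/0.7)²
= 2600 × 2.041 = 5310 kN

P_cr ≈ 5310 kN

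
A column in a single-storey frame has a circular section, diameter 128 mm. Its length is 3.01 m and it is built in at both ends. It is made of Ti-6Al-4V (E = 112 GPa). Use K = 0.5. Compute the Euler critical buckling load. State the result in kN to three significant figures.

P_cr ≈ 6430 kN

I = πd⁴/64 = π×128⁴/64 = 1.318×10^7 mm⁴
I = 1.318×10^7 mm⁴ = 1.318×10^-5 m⁴
Effective length L_e = K·L = 0.5 × 3.01 = 1.505 m
P_cr = π²EI / L_e² = π² × 112×10⁹ × 1.318×10^-5 / 1.505² = 6.431×10^6 N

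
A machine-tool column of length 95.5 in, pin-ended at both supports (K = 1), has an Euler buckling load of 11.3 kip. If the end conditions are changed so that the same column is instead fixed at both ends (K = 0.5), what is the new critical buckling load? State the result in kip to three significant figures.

P_cr ≈ 45.2 kip

P_cr ∝ 1/K², so P_cr,new = P_cr,old × (K_old/K_new)² = 11.3 × (1/0.5)²
= 11.3 × 4.000 = 45.2 kip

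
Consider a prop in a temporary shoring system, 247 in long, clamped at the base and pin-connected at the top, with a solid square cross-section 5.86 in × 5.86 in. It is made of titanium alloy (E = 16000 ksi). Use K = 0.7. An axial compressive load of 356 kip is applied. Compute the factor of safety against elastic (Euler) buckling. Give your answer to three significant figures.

I = a⁴/12 = 5.86⁴/12 = 98.27 in⁴
Effective length L_e = K·L = 0.7 × 247 = 172.9 in
P_cr = π²EI / L_e² = π² × 16000×10³ × 98.27 / 172.9² = 5.191×10^5 lb
Factor of safety n = P_cr / P = 519.09 / 356 = 1.46

n ≈ 1.46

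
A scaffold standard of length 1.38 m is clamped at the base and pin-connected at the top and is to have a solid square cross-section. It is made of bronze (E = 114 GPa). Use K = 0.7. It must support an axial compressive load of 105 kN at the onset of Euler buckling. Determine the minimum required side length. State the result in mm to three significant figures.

a ≈ 32.0 mm

L_e = K·L = 0.7 × 1.38 = 0.9660 m
Required I = P_cr·L_e²/(π²E) = 1.050×10^5 × 0.9660² / (π² × 1.14×10^11) = 8.708×10^-8 m⁴
I_req = 8.708×10^4 mm⁴
Solid square: I = a⁴/12  ⇒  a = (12I)^(1/4) = (12×8.708×10^4)^(1/4) = 32.0 mm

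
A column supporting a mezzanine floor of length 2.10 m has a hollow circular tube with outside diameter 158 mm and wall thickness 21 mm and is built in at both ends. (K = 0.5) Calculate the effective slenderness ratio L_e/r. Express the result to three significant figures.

λ ≈ 21.4

Inner diameter d_i = 158 − 2×21 = 116.0 mm
I = π(d_o⁴ − d_i⁴)/64 = π(158⁴ − 116.0⁴)/64 = 2.170×10^7 mm⁴
A = 9.038×10^3 mm²;  r_min = √(I/A) = √(2.170×10^7/9.038×10^3) = 49.00 mm
L_e = K·L = 0.5 × 2.10 m = 1.050 m = 1050.0 mm
λ = L_e / r_min = 1050.0 / 49.00 = 21.4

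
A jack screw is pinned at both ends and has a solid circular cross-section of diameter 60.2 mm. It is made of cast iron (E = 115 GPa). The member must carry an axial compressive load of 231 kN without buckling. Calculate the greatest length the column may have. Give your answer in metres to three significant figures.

I = πd⁴/64 = π×60.2⁴/64 = 6.447×10^5 mm⁴
I = 6.447×10^-7 m⁴
At the buckling limit P_cr = P = 2.310×10^5 N
From P_cr = π²EI/(K·L)²:  L = (1/K)·√(π²EI/P_cr) = (1/1)·√(π²×1.15×10^11×6.447×10^-7/2.310×10^5)
L = 1.78 m

L_max ≈ 1.78 m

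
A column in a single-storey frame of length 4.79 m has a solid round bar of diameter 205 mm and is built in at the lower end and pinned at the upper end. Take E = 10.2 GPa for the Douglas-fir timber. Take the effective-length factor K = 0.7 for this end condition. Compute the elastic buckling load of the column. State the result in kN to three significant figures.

P_cr ≈ 776 kN

I = πd⁴/64 = π×205⁴/64 = 8.669×10^7 mm⁴
I = 8.669×10^7 mm⁴ = 8.669×10^-5 m⁴
Effective length L_e = K·L = 0.7 × 4.79 = 3.353 m
P_cr = π²EI / L_e² = π² × 10.2×10⁹ × 8.669×10^-5 / 3.353² = 7.763×10^5 N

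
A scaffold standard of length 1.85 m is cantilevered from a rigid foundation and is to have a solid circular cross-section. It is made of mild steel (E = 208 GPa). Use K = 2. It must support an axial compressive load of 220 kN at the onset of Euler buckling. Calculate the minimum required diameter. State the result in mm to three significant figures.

L_e = K·L = 2 × 1.85 = 3.700 m
Required I = P_cr·L_e²/(π²E) = 2.200×10^5 × 3.700² / (π² × 2.08×10^11) = 1.467×10^-6 m⁴
I_req = 1.467×10^6 mm⁴
Solid circle: I = πd⁴/64  ⇒  d = (64I/π)^(1/4) = (64×1.467×10^6/π)^(1/4) = 73.9 mm

d ≈ 73.9 mm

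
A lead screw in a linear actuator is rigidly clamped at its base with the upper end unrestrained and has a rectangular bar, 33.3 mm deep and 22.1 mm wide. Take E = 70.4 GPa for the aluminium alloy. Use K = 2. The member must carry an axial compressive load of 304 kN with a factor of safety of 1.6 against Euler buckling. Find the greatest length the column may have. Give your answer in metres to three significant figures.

Buckling occurs about the weak axis: I_min = h·b³/12 with b = 22.1 mm (the shorter side).
I_min = 33.3×22.1³/12 = 2.995×10^4 mm⁴
I = 2.995×10^-8 m⁴
Required critical load P_cr = n·P = 1.6 × 304 = 486.4 kN = 4.864×10^5 N
From P_cr = π²EI/(K·L)²:  L = (1/K)·√(π²EI/P_cr) = (1/2)·√(π²×7.04×10^10×2.995×10^-8/4.864×10^5)
L = 0.103 m

L_max ≈ 0.103 m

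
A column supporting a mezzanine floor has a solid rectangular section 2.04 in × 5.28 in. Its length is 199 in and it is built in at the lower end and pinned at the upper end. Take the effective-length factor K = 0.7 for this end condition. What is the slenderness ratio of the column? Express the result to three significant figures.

λ ≈ 237

Buckling occurs about the weak axis: I_min = h·b³/12 with b = 2.04 in (the shorter side).
I_min = 5.28×2.04³/12 = 3.735 in⁴
A = 10.77 in²;  r_min = √(I/A) = √(3.735/10.77) = 0.5889 in
L_e = K·L = 0.7 × 199 = 139.3 in
λ = L_e / r_min = 139.30 / 0.5889 = 237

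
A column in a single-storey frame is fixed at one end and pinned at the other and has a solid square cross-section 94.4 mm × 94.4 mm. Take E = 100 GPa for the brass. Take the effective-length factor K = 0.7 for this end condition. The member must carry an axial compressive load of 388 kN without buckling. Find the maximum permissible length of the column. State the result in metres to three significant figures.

L_max ≈ 5.86 m

I = a⁴/12 = 94.4⁴/12 = 6.618×10^6 mm⁴
I = 6.618×10^-6 m⁴
At the buckling limit P_cr = P = 3.880×10^5 N
From P_cr = π²EI/(K·L)²:  L = (1/K)·√(π²EI/P_cr) = (1/0.7)·√(π²×1.00×10^11×6.618×10^-6/3.880×10^5)
L = 5.86 m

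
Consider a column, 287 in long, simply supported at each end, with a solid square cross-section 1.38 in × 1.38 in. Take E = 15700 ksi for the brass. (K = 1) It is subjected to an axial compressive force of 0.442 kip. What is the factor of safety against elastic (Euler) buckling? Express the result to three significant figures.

n ≈ 1.29

I = a⁴/12 = 1.38⁴/12 = 0.3022 in⁴
Effective length L_e = K·L = 1 × 287 = 287.0 in
P_cr = π²EI / L_e² = π² × 15700×10³ × 0.3022 / 287.0² = 568.6 lb
Factor of safety n = P_cr / P = 0.56855 / 0.442 = 1.29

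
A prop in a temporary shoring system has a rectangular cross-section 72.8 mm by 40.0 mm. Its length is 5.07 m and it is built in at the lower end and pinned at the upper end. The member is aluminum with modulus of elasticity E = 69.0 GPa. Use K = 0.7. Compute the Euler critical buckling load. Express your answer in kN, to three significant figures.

Buckling occurs about the weak axis: I_min = h·b³/12 with b = 40.0 mm (the shorter side).
I_min = 72.8×40.0³/12 = 3.883×10^5 mm⁴
I = 3.883×10^5 mm⁴ = 3.883×10^-7 m⁴
Effective length L_e = K·L = 0.7 × 5.07 = 3.549 m
P_cr = π²EI / L_e² = π² × 69.0×10⁹ × 3.883×10^-7 / 3.549² = 2.099×10^4 N

P_cr ≈ 21.0 kN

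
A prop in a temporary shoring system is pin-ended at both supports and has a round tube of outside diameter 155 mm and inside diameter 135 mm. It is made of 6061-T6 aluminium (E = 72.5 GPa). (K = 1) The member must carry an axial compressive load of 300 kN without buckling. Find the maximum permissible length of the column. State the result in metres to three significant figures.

L_max ≈ 5.36 m

d_o = 155 mm, d_i = 135 mm
I = π(d_o⁴ − d_i⁴)/64 = π(155⁴ − 135.0⁴)/64 = 1.203×10^7 mm⁴
I = 1.203×10^-5 m⁴
At the buckling limit P_cr = P = 3.000×10^5 N
From P_cr = π²EI/(K·L)²:  L = (1/K)·√(π²EI/P_cr) = (1/1)·√(π²×7.25×10^10×1.203×10^-5/3.000×10^5)
L = 5.36 m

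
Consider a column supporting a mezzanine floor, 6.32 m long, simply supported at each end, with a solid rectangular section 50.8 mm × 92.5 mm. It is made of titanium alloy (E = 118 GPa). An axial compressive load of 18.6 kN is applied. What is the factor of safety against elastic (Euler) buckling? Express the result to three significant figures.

n ≈ 1.58

Buckling occurs about the weak axis: I_min = h·b³/12 with b = 50.8 mm (the shorter side).
I_min = 92.5×50.8³/12 = 1.011×10^6 mm⁴
I = 1.011×10^6 mm⁴ = 1.011×10^-6 m⁴
Effective length L_e = K·L = 1 × 6.32 = 6.320 m
P_cr = π²EI / L_e² = π² × 118×10⁹ × 1.011×10^-6 / 6.320² = 2.946×10^4 N
Factor of safety n = P_cr / P = 29.465 / 18.6 = 1.58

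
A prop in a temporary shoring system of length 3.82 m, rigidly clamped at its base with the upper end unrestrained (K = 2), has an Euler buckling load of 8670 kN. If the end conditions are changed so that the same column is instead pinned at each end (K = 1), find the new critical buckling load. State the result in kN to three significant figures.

P_cr ∝ 1/K², so P_cr,new = P_cr,old × (K_old/K_new)² = 8670 × (2/1)²
= 8670 × 4.000 = 34700 kN

P_cr ≈ 34700 kN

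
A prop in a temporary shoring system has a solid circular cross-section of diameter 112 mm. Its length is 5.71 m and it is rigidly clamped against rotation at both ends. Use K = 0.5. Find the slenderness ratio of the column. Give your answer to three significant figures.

For a solid circle r = d/4 = 112/4 = 28.00 mm
L_e = K·L = 0.5 × 5.71 m = 2.855 m = 2855.0 mm
λ = L_e / r_min = 2855.0 / 28.00 = 102

λ ≈ 102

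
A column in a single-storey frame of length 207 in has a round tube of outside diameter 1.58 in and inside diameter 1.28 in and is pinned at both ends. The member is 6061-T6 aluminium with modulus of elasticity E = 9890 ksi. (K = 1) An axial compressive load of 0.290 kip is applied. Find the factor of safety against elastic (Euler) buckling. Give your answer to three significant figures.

n ≈ 1.37

d_o = 1.58 in, d_i = 1.28 in
I = π(d_o⁴ − d_i⁴)/64 = π(1.58⁴ − 1.280⁴)/64 = 0.1741 in⁴
Effective length L_e = K·L = 1 × 207 = 207.0 in
P_cr = π²EI / L_e² = π² × 9890×10³ × 0.1741 / 207.0² = 396.7 lb
Factor of safety n = P_cr / P = 0.39670 / 0.290 = 1.37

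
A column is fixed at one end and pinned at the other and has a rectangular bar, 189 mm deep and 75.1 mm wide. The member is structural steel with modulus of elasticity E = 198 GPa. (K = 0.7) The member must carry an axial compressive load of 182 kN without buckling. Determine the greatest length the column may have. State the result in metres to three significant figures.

L_max ≈ 12.1 m

Buckling occurs about the weak axis: I_min = h·b³/12 with b = 75.1 mm (the shorter side).
I_min = 189×75.1³/12 = 6.671×10^6 mm⁴
I = 6.671×10^-6 m⁴
At the buckling limit P_cr = P = 1.820×10^5 N
From P_cr = π²EI/(K·L)²:  L = (1/K)·√(π²EI/P_cr) = (1/0.7)·√(π²×1.98×10^11×6.671×10^-6/1.820×10^5)
L = 12.1 m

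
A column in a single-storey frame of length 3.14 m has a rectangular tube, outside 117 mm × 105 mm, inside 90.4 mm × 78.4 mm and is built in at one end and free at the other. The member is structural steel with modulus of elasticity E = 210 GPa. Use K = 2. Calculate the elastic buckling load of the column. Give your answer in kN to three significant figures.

P_cr ≈ 402 kN

Weak-axis I_min = (h_o·b_o³ − h_i·b_i³)/12 with b_o = 105, b_i = 78.40 mm (shorter outer/inner sides).
I_min = (117×105³ − 90.40×78.40³)/12 = 7.657×10^6 mm⁴
I = 7.657×10^6 mm⁴ = 7.657×10^-6 m⁴
Effective length L_e = K·L = 2 × 3.14 = 6.280 m
P_cr = π²EI / L_e² = π² × 210×10⁹ × 7.657×10^-6 / 6.280² = 4.024×10^5 N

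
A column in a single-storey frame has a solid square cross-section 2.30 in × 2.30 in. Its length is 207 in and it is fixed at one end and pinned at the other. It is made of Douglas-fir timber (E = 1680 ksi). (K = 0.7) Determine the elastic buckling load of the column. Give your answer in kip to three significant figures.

P_cr ≈ 1.84 kip

I = a⁴/12 = 2.30⁴/12 = 2.332 in⁴
Effective length L_e = K·L = 0.7 × 207 = 144.9 in
P_cr = π²EI / L_e² = π² × 1680×10³ × 2.332 / 144.9² = 1.842×10^3 lb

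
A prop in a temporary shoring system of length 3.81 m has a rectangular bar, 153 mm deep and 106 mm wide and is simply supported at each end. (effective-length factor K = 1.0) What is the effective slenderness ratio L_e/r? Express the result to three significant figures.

λ ≈ 125

For a rectangle r_min = b/√12 = 106/√12 = 30.60 mm
L_e = K·L = 1 × 3.81 m = 3.810 m = 3810.0 mm
λ = L_e / r_min = 3810.0 / 30.60 = 125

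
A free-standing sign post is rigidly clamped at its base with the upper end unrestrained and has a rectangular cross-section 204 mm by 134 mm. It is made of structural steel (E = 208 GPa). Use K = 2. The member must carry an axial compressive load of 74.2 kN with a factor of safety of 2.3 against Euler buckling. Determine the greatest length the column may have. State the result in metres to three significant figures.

Buckling occurs about the weak axis: I_min = h·b³/12 with b = 134 mm (the shorter side).
I_min = 204×134³/12 = 4.090×10^7 mm⁴
I = 4.090×10^-5 m⁴
Required critical load P_cr = n·P = 2.3 × 74.2 = 170.7 kN = 1.707×10^5 N
From P_cr = π²EI/(K·L)²:  L = (1/K)·√(π²EI/P_cr) = (1/2)·√(π²×2.08×10^11×4.090×10^-5/1.707×10^5)
L = 11.1 m

L_max ≈ 11.1 m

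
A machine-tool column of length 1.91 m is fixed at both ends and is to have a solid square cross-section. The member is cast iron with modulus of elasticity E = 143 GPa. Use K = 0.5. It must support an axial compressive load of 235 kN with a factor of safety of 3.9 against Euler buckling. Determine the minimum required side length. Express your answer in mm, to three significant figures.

Required P_cr = n·P = 3.9 × 235 = 916.5 kN
L_e = K·L = 0.5 × 1.91 = 0.9550 m
Required I = P_cr·L_e²/(π²E) = 9.165×10^5 × 0.9550² / (π² × 1.43×10^11) = 5.922×10^-7 m⁴
I_req = 5.922×10^5 mm⁴
Solid square: I = a⁴/12  ⇒  a = (12I)^(1/4) = (12×5.922×10^5)^(1/4) = 51.6 mm

a ≈ 51.6 mm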